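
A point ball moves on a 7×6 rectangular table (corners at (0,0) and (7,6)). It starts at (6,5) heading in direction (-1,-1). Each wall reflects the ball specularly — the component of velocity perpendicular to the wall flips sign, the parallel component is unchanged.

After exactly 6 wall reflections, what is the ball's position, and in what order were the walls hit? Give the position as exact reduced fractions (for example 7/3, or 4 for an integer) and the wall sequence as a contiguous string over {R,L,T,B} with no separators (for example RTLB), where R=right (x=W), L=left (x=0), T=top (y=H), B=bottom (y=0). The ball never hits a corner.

1. t=5 → B at (1,0); v=(-1,1)
2. t=1 → L at (0,1); v=(1,1)
3. t=5 → T at (5,6); v=(1,-1)
4. t=2 → R at (7,4); v=(-1,-1)
5. t=4 → B at (3,0); v=(-1,1)
6. t=3 → L at (0,3); v=(1,1)

Final position: (0,3)
Wall sequence: BLTRBL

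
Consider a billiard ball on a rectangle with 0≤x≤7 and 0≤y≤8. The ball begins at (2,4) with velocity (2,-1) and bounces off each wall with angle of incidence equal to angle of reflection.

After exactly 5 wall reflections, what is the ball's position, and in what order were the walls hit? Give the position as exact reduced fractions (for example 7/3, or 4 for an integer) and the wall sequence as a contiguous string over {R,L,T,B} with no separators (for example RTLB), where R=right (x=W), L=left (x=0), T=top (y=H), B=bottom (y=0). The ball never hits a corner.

1. t=5/2 → R at (7,3/2); v=(-2,-1)
2. t=3/2 → B at (4,0); v=(-2,1)
3. t=2 → L at (0,2); v=(2,1)
4. t=7/2 → R at (7,11/2); v=(-2,1)
5. t=5/2 → T at (2,8); v=(-2,-1)

Final position: (2,8)
Wall sequence: RBLRT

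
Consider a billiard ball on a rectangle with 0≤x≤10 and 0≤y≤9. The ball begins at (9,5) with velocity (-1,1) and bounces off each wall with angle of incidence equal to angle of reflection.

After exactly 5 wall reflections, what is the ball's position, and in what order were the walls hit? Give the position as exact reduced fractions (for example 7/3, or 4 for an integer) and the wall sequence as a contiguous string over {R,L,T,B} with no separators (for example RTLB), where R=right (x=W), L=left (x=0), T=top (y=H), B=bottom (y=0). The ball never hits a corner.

1. t=4 → T at (5,9); v=(-1,-1)
2. t=5 → L at (0,4); v=(1,-1)
3. t=4 → B at (4,0); v=(1,1)
4. t=6 → R at (10,6); v=(-1,1)
5. t=3 → T at (7,9); v=(-1,-1)

Final position: (7,9)
Wall sequence: TLBRT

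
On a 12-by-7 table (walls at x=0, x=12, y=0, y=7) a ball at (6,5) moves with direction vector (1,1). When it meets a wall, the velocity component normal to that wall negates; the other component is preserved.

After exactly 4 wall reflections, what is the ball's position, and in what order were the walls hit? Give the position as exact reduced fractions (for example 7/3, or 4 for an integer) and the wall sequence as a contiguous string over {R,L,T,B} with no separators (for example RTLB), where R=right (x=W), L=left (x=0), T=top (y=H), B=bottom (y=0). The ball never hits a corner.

1. t=2 → T at (8,7); v=(1,-1)
2. t=4 → R at (12,3); v=(-1,-1)
3. t=3 → B at (9,0); v=(-1,1)
4. t=7 → T at (2,7); v=(-1,-1)

Final position: (2,7)
Wall sequence: TRBT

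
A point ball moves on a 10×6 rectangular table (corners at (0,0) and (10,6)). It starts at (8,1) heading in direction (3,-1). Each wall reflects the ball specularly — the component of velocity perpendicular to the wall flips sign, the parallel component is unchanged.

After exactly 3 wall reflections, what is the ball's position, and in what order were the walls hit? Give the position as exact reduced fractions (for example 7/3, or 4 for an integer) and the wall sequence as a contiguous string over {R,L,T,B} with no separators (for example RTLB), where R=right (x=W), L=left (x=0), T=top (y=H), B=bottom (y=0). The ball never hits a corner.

1. t=2/3 → R at (10,1/3); v=(-3,-1)
2. t=1/3 → B at (9,0); v=(-3,1)
3. t=3 → L at (0,3); v=(3,1)

Final position: (0,3)
Wall sequence: RBL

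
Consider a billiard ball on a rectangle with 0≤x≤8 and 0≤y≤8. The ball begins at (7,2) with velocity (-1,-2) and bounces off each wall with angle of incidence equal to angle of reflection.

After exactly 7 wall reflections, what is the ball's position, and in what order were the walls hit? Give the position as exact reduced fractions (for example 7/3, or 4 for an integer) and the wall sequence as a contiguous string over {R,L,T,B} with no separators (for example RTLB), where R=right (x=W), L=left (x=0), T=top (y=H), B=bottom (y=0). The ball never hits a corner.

1. t=1 → B at (6,0); v=(-1,2)
2. t=4 → T at (2,8); v=(-1,-2)
3. t=2 → L at (0,4); v=(1,-2)
4. t=2 → B at (2,0); v=(1,2)
5. t=4 → T at (6,8); v=(1,-2)
6. t=2 → R at (8,4); v=(-1,-2)
7. t=2 → B at (6,0); v=(-1,2)

Final position: (6,0)
Wall sequence: BTLBTRB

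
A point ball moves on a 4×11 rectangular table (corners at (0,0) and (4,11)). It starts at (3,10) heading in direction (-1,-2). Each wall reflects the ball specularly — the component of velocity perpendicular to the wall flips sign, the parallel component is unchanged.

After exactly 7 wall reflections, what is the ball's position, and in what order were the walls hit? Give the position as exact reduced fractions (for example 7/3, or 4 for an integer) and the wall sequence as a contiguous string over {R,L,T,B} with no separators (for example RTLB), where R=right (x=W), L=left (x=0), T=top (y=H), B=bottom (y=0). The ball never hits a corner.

Final position: (3,0)
Wall sequence: LBRTLRB

1. t=3 → L at (0,4); v=(1,-2)
2. t=2 → B at (2,0); v=(1,2)
3. t=2 → R at (4,4); v=(-1,2)
4. t=7/2 → T at (1/2,11); v=(-1,-2)
5. t=1/2 → L at (0,10); v=(1,-2)
6. t=4 → R at (4,2); v=(-1,-2)
7. t=1 → B at (3,0); v=(-1,2)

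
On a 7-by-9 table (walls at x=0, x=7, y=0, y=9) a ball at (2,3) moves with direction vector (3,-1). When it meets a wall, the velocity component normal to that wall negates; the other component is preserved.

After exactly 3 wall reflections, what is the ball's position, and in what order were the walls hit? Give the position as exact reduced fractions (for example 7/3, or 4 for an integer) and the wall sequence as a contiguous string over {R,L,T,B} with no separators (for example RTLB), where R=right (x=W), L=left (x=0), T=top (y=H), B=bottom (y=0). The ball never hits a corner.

1. t=5/3 → R at (7,4/3); v=(-3,-1)
2. t=4/3 → B at (3,0); v=(-3,1)
3. t=1 → L at (0,1); v=(3,1)

Final position: (0,1)
Wall sequence: RBL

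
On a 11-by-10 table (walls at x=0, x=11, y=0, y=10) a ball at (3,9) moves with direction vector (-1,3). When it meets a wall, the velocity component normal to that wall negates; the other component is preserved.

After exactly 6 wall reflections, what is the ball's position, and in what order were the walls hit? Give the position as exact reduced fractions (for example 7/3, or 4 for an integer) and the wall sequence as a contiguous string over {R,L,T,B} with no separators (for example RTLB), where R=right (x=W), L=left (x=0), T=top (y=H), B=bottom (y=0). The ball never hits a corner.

Final position: (32/3,10)
Wall sequence: TLBTBT

1. t=1/3 → T at (8/3,10); v=(-1,-3)
2. t=8/3 → L at (0,2); v=(1,-3)
3. t=2/3 → B at (2/3,0); v=(1,3)
4. t=10/3 → T at (4,10); v=(1,-3)
5. t=10/3 → B at (22/3,0); v=(1,3)
6. t=10/3 → T at (32/3,10); v=(1,-3)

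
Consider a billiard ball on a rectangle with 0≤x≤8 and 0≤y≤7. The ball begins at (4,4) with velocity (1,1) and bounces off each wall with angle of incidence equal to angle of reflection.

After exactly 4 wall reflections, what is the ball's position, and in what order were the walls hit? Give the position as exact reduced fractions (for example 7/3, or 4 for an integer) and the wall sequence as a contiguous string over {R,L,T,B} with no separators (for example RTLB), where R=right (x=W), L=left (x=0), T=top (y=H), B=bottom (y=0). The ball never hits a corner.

1. t=3 → T at (7,7); v=(1,-1)
2. t=1 → R at (8,6); v=(-1,-1)
3. t=6 → B at (2,0); v=(-1,1)
4. t=2 → L at (0,2); v=(1,1)

Final position: (0,2)
Wall sequence: TRBL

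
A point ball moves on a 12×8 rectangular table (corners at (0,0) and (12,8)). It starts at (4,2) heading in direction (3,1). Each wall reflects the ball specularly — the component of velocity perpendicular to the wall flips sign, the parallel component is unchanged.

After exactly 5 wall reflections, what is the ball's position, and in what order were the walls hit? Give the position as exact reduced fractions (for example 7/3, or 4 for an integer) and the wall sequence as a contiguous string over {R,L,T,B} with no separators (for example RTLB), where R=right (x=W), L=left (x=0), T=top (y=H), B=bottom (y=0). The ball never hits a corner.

Final position: (2,0)
Wall sequence: RTLRB

1. t=8/3 → R at (12,14/3); v=(-3,1)
2. t=10/3 → T at (2,8); v=(-3,-1)
3. t=2/3 → L at (0,22/3); v=(3,-1)
4. t=4 → R at (12,10/3); v=(-3,-1)
5. t=10/3 → B at (2,0); v=(-3,1)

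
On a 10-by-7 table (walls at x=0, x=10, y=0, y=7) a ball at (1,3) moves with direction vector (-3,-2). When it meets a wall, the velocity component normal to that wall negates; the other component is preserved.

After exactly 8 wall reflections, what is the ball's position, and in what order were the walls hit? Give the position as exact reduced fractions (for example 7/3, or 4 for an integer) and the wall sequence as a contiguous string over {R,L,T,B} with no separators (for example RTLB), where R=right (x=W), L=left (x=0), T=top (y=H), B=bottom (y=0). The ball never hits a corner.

1. t=1/3 → L at (0,7/3); v=(3,-2)
2. t=7/6 → B at (7/2,0); v=(3,2)
3. t=13/6 → R at (10,13/3); v=(-3,2)
4. t=4/3 → T at (6,7); v=(-3,-2)
5. t=2 → L at (0,3); v=(3,-2)
6. t=3/2 → B at (9/2,0); v=(3,2)
7. t=11/6 → R at (10,11/3); v=(-3,2)
8. t=5/3 → T at (5,7); v=(-3,-2)

Final position: (5,7)
Wall sequence: LBRTLBRT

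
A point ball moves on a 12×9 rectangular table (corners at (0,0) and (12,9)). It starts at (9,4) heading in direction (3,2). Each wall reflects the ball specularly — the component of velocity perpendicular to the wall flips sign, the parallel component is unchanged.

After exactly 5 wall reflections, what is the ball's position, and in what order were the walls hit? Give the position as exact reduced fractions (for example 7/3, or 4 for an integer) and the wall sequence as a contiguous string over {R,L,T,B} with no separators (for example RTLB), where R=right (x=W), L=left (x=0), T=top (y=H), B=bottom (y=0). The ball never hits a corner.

1. t=1 → R at (12,6); v=(-3,2)
2. t=3/2 → T at (15/2,9); v=(-3,-2)
3. t=5/2 → L at (0,4); v=(3,-2)
4. t=2 → B at (6,0); v=(3,2)
5. t=2 → R at (12,4); v=(-3,2)

Final position: (12,4)
Wall sequence: RTLBR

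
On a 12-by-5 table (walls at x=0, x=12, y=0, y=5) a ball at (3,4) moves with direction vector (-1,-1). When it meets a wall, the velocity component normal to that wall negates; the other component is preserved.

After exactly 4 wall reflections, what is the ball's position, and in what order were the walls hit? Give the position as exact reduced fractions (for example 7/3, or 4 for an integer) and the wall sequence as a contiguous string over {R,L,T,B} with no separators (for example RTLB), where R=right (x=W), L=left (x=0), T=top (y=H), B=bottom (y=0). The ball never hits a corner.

Final position: (11,0)
Wall sequence: LBTB

1. t=3 → L at (0,1); v=(1,-1)
2. t=1 → B at (1,0); v=(1,1)
3. t=5 → T at (6,5); v=(1,-1)
4. t=5 → B at (11,0); v=(1,1)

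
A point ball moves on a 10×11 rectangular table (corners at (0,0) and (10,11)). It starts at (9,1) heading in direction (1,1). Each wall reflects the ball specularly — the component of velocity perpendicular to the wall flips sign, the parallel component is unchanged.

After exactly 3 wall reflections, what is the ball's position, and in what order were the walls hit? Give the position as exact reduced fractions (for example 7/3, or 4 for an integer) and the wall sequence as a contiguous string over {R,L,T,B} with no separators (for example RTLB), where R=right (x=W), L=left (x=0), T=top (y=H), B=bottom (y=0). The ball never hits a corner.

1. t=1 → R at (10,2); v=(-1,1)
2. t=9 → T at (1,11); v=(-1,-1)
3. t=1 → L at (0,10); v=(1,-1)

Final position: (0,10)
Wall sequence: RTL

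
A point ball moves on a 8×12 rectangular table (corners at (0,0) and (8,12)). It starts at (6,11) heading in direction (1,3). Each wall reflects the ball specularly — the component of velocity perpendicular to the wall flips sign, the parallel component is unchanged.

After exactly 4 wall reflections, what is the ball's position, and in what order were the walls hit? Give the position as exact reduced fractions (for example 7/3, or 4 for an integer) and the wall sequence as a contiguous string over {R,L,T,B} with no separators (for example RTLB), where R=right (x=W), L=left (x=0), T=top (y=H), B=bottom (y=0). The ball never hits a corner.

Final position: (5/3,12)
Wall sequence: TRBT

1. t=1/3 → T at (19/3,12); v=(1,-3)
2. t=5/3 → R at (8,7); v=(-1,-3)
3. t=7/3 → B at (17/3,0); v=(-1,3)
4. t=4 → T at (5/3,12); v=(-1,-3)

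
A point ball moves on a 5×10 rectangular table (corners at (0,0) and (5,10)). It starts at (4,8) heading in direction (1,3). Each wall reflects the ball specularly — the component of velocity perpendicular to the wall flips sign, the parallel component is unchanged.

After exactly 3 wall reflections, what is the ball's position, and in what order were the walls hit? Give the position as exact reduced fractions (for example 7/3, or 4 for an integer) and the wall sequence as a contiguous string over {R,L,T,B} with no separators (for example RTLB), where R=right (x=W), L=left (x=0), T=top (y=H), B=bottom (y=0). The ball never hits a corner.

Final position: (2,0)
Wall sequence: TRB

1. t=2/3 → T at (14/3,10); v=(1,-3)
2. t=1/3 → R at (5,9); v=(-1,-3)
3. t=3 → B at (2,0); v=(-1,3)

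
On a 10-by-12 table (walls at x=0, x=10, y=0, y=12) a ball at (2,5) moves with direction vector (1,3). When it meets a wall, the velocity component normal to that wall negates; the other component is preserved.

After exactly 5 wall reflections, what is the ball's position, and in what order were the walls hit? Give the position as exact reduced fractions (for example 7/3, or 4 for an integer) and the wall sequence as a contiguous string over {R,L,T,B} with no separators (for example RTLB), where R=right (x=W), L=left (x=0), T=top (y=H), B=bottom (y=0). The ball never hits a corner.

Final position: (11/3,0)
Wall sequence: TBRTB

1. t=7/3 → T at (13/3,12); v=(1,-3)
2. t=4 → B at (25/3,0); v=(1,3)
3. t=5/3 → R at (10,5); v=(-1,3)
4. t=7/3 → T at (23/3,12); v=(-1,-3)
5. t=4 → B at (11/3,0); v=(-1,3)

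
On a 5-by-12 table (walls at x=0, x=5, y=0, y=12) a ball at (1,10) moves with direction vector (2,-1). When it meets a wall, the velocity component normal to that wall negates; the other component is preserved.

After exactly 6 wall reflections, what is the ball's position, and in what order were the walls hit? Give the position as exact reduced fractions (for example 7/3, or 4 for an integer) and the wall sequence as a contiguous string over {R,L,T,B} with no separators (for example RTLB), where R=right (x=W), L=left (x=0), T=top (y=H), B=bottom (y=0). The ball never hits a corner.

Final position: (5,2)
Wall sequence: RLRLBR

1. t=2 → R at (5,8); v=(-2,-1)
2. t=5/2 → L at (0,11/2); v=(2,-1)
3. t=5/2 → R at (5,3); v=(-2,-1)
4. t=5/2 → L at (0,1/2); v=(2,-1)
5. t=1/2 → B at (1,0); v=(2,1)
6. t=2 → R at (5,2); v=(-2,1)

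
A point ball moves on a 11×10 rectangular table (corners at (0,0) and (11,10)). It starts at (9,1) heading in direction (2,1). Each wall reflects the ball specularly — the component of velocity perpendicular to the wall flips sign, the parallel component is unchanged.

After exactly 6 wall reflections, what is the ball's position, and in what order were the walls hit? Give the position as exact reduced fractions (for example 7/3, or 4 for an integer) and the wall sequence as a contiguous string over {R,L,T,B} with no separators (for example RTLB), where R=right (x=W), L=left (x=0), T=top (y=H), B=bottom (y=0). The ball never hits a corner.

Final position: (3,0)
Wall sequence: RLTRLB

1. t=1 → R at (11,2); v=(-2,1)
2. t=11/2 → L at (0,15/2); v=(2,1)
3. t=5/2 → T at (5,10); v=(2,-1)
4. t=3 → R at (11,7); v=(-2,-1)
5. t=11/2 → L at (0,3/2); v=(2,-1)
6. t=3/2 → B at (3,0); v=(2,1)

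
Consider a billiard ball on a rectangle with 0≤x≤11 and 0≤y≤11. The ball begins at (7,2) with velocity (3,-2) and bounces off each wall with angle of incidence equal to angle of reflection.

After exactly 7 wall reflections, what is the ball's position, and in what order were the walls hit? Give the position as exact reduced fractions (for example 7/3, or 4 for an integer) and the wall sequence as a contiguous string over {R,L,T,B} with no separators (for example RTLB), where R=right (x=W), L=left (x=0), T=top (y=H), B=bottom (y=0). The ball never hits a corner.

1. t=1 → B at (10,0); v=(3,2)
2. t=1/3 → R at (11,2/3); v=(-3,2)
3. t=11/3 → L at (0,8); v=(3,2)
4. t=3/2 → T at (9/2,11); v=(3,-2)
5. t=13/6 → R at (11,20/3); v=(-3,-2)
6. t=10/3 → B at (1,0); v=(-3,2)
7. t=1/3 → L at (0,2/3); v=(3,2)

Final position: (0,2/3)
Wall sequence: BRLTRBL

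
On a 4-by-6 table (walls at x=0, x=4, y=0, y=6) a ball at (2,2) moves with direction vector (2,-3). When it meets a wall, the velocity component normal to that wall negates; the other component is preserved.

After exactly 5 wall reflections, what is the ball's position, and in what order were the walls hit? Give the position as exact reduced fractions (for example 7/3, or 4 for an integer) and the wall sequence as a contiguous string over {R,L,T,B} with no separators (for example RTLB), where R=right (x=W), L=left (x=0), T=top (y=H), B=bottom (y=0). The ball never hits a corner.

1. t=2/3 → B at (10/3,0); v=(2,3)
2. t=1/3 → R at (4,1); v=(-2,3)
3. t=5/3 → T at (2/3,6); v=(-2,-3)
4. t=1/3 → L at (0,5); v=(2,-3)
5. t=5/3 → B at (10/3,0); v=(2,3)

Final position: (10/3,0)
Wall sequence: BRTLB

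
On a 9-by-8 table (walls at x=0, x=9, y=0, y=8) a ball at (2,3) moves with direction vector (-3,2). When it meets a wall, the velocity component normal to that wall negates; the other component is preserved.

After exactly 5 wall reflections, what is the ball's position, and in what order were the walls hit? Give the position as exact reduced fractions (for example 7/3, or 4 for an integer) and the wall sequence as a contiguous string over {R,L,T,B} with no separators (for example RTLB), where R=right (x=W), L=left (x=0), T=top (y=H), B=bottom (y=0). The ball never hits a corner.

1. t=2/3 → L at (0,13/3); v=(3,2)
2. t=11/6 → T at (11/2,8); v=(3,-2)
3. t=7/6 → R at (9,17/3); v=(-3,-2)
4. t=17/6 → B at (1/2,0); v=(-3,2)
5. t=1/6 → L at (0,1/3); v=(3,2)

Final position: (0,1/3)
Wall sequence: LTRBL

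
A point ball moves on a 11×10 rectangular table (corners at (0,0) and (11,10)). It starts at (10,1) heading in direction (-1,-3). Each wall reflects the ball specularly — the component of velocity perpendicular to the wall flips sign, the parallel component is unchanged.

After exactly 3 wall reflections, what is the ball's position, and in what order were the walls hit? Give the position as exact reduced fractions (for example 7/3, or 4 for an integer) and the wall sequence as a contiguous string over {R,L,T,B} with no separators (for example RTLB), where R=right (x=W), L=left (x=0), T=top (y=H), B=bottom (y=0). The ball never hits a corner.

Final position: (3,0)
Wall sequence: BTB

1. t=1/3 → B at (29/3,0); v=(-1,3)
2. t=10/3 → T at (19/3,10); v=(-1,-3)
3. t=10/3 → B at (3,0); v=(-1,3)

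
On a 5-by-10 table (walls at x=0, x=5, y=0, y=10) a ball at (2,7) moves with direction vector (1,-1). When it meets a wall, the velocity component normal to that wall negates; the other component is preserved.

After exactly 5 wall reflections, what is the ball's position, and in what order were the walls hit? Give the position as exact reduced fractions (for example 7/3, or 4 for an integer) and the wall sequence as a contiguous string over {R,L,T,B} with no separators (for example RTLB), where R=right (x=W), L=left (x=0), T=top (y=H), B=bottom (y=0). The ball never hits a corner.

Final position: (1,10)
Wall sequence: RBLRT

1. t=3 → R at (5,4); v=(-1,-1)
2. t=4 → B at (1,0); v=(-1,1)
3. t=1 → L at (0,1); v=(1,1)
4. t=5 → R at (5,6); v=(-1,1)
5. t=4 → T at (1,10); v=(-1,-1)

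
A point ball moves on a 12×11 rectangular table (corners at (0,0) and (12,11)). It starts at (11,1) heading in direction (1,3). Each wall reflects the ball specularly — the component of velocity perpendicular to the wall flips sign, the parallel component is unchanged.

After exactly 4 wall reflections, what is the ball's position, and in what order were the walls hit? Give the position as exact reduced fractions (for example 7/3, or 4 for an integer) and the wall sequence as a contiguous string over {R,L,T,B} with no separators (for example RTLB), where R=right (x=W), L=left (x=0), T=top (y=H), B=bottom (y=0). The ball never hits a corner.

1. t=1 → R at (12,4); v=(-1,3)
2. t=7/3 → T at (29/3,11); v=(-1,-3)
3. t=11/3 → B at (6,0); v=(-1,3)
4. t=11/3 → T at (7/3,11); v=(-1,-3)

Final position: (7/3,11)
Wall sequence: RTBT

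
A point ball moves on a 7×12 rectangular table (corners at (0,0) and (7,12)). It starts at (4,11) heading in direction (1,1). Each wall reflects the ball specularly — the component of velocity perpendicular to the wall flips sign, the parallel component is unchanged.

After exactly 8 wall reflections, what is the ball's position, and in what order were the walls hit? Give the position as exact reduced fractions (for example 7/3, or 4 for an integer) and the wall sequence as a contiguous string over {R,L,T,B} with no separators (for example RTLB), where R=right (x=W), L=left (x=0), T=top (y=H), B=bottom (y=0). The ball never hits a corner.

Final position: (7,6)
Wall sequence: TRLBRLTR

1. t=1 → T at (5,12); v=(1,-1)
2. t=2 → R at (7,10); v=(-1,-1)
3. t=7 → L at (0,3); v=(1,-1)
4. t=3 → B at (3,0); v=(1,1)
5. t=4 → R at (7,4); v=(-1,1)
6. t=7 → L at (0,11); v=(1,1)
7. t=1 → T at (1,12); v=(1,-1)
8. t=6 → R at (7,6); v=(-1,-1)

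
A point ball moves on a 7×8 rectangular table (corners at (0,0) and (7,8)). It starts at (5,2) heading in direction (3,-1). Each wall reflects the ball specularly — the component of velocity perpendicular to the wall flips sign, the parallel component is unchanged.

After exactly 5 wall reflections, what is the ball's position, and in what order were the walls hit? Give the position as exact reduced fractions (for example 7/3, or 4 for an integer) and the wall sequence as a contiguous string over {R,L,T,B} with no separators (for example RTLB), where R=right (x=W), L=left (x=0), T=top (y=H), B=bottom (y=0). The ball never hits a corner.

1. t=2/3 → R at (7,4/3); v=(-3,-1)
2. t=4/3 → B at (3,0); v=(-3,1)
3. t=1 → L at (0,1); v=(3,1)
4. t=7/3 → R at (7,10/3); v=(-3,1)
5. t=7/3 → L at (0,17/3); v=(3,1)

Final position: (0,17/3)
Wall sequence: RBLRL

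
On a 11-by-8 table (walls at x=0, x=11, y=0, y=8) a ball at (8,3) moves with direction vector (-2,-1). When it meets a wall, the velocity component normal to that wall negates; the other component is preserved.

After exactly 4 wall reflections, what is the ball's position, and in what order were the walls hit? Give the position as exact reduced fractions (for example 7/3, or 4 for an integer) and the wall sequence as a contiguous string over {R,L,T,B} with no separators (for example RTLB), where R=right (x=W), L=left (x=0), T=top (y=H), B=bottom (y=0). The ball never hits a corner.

1. t=3 → B at (2,0); v=(-2,1)
2. t=1 → L at (0,1); v=(2,1)
3. t=11/2 → R at (11,13/2); v=(-2,1)
4. t=3/2 → T at (8,8); v=(-2,-1)

Final position: (8,8)
Wall sequence: BLRT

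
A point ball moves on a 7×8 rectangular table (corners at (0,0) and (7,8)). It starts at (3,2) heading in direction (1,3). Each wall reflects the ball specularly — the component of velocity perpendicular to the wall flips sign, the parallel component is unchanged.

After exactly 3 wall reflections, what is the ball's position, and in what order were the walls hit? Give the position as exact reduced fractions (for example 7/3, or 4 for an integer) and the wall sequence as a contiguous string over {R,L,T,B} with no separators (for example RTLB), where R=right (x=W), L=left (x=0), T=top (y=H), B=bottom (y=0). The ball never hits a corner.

1. t=2 → T at (5,8); v=(1,-3)
2. t=2 → R at (7,2); v=(-1,-3)
3. t=2/3 → B at (19/3,0); v=(-1,3)

Final position: (19/3,0)
Wall sequence: TRB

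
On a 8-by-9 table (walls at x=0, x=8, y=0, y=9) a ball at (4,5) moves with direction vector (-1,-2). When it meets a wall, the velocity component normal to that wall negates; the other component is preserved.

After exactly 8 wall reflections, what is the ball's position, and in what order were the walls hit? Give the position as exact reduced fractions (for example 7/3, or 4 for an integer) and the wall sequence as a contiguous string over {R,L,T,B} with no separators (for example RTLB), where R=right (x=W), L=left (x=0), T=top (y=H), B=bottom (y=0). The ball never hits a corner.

Final position: (1/2,0)
Wall sequence: BLTBRTLB

1. t=5/2 → B at (3/2,0); v=(-1,2)
2. t=3/2 → L at (0,3); v=(1,2)
3. t=3 → T at (3,9); v=(1,-2)
4. t=9/2 → B at (15/2,0); v=(1,2)
5. t=1/2 → R at (8,1); v=(-1,2)
6. t=4 → T at (4,9); v=(-1,-2)
7. t=4 → L at (0,1); v=(1,-2)
8. t=1/2 → B at (1/2,0); v=(1,2)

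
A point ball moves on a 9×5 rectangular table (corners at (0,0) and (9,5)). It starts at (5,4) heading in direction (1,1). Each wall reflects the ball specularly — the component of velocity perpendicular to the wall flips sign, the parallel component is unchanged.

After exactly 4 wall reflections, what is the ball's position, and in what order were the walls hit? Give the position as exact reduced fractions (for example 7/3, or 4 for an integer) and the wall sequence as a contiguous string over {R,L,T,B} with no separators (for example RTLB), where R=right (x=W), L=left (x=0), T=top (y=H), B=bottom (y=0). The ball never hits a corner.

1. t=1 → T at (6,5); v=(1,-1)
2. t=3 → R at (9,2); v=(-1,-1)
3. t=2 → B at (7,0); v=(-1,1)
4. t=5 → T at (2,5); v=(-1,-1)

Final position: (2,5)
Wall sequence: TRBT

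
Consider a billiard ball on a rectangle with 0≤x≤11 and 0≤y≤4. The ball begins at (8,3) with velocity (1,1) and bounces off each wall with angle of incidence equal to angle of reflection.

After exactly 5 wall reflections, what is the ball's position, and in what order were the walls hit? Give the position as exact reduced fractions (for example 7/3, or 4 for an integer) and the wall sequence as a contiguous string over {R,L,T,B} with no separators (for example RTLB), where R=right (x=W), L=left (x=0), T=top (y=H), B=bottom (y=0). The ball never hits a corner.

1. t=1 → T at (9,4); v=(1,-1)
2. t=2 → R at (11,2); v=(-1,-1)
3. t=2 → B at (9,0); v=(-1,1)
4. t=4 → T at (5,4); v=(-1,-1)
5. t=4 → B at (1,0); v=(-1,1)

Final position: (1,0)
Wall sequence: TRBTB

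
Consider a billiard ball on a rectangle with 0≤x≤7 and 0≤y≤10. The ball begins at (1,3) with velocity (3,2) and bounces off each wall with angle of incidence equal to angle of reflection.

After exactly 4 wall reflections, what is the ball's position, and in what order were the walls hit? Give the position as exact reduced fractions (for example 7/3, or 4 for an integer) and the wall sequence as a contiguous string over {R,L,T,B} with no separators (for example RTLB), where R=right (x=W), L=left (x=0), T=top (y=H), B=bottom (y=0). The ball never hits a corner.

1. t=2 → R at (7,7); v=(-3,2)
2. t=3/2 → T at (5/2,10); v=(-3,-2)
3. t=5/6 → L at (0,25/3); v=(3,-2)
4. t=7/3 → R at (7,11/3); v=(-3,-2)

Final position: (7,11/3)
Wall sequence: RTLR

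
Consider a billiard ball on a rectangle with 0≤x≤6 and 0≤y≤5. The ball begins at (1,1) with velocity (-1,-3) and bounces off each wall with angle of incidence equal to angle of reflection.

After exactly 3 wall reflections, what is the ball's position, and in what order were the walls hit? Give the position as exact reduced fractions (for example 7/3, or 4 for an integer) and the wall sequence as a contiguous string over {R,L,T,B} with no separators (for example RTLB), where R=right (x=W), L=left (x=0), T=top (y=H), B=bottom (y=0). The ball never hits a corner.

Final position: (1,5)
Wall sequence: BLT

1. t=1/3 → B at (2/3,0); v=(-1,3)
2. t=2/3 → L at (0,2); v=(1,3)
3. t=1 → T at (1,5); v=(1,-3)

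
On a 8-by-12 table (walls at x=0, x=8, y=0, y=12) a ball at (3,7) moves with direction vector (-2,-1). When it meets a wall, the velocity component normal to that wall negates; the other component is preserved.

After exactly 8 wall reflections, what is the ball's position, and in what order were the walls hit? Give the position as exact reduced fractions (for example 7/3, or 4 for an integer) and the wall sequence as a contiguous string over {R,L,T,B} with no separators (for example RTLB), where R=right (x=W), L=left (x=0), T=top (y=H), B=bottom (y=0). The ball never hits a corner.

Final position: (8,19/2)
Wall sequence: LRBLRLTR

1. t=3/2 → L at (0,11/2); v=(2,-1)
2. t=4 → R at (8,3/2); v=(-2,-1)
3. t=3/2 → B at (5,0); v=(-2,1)
4. t=5/2 → L at (0,5/2); v=(2,1)
5. t=4 → R at (8,13/2); v=(-2,1)
6. t=4 → L at (0,21/2); v=(2,1)
7. t=3/2 → T at (3,12); v=(2,-1)
8. t=5/2 → R at (8,19/2); v=(-2,-1)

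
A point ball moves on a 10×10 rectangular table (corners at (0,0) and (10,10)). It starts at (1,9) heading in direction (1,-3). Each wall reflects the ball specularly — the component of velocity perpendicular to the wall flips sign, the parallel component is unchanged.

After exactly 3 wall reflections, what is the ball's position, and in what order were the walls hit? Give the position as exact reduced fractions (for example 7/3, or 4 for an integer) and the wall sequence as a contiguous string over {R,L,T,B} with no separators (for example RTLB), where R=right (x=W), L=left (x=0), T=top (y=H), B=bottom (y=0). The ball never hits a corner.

1. t=3 → B at (4,0); v=(1,3)
2. t=10/3 → T at (22/3,10); v=(1,-3)
3. t=8/3 → R at (10,2); v=(-1,-3)

Final position: (10,2)
Wall sequence: BTR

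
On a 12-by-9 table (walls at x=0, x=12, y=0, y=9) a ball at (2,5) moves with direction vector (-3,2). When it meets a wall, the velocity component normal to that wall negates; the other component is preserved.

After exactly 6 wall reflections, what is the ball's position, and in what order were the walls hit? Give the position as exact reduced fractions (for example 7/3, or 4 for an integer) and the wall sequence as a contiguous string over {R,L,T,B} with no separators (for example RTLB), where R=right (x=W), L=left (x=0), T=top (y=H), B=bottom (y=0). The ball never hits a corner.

Final position: (7,9)
Wall sequence: LTRBLT

1. t=2/3 → L at (0,19/3); v=(3,2)
2. t=4/3 → T at (4,9); v=(3,-2)
3. t=8/3 → R at (12,11/3); v=(-3,-2)
4. t=11/6 → B at (13/2,0); v=(-3,2)
5. t=13/6 → L at (0,13/3); v=(3,2)
6. t=7/3 → T at (7,9); v=(3,-2)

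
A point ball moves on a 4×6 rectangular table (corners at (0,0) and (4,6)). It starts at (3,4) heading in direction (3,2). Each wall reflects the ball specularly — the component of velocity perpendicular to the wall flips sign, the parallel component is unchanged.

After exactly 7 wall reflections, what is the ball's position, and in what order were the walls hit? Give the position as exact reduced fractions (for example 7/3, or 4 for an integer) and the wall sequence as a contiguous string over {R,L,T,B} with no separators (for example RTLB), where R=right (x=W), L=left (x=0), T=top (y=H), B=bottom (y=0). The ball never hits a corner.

1. t=1/3 → R at (4,14/3); v=(-3,2)
2. t=2/3 → T at (2,6); v=(-3,-2)
3. t=2/3 → L at (0,14/3); v=(3,-2)
4. t=4/3 → R at (4,2); v=(-3,-2)
5. t=1 → B at (1,0); v=(-3,2)
6. t=1/3 → L at (0,2/3); v=(3,2)
7. t=4/3 → R at (4,10/3); v=(-3,2)

Final position: (4,10/3)
Wall sequence: RTLRBLR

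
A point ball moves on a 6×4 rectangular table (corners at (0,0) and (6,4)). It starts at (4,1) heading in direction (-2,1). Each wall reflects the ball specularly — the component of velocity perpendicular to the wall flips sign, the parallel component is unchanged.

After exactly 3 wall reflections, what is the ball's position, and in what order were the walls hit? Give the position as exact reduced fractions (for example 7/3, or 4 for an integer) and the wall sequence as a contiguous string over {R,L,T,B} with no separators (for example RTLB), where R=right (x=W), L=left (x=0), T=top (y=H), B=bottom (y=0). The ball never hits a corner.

Final position: (6,2)
Wall sequence: LTR

1. t=2 → L at (0,3); v=(2,1)
2. t=1 → T at (2,4); v=(2,-1)
3. t=2 → R at (6,2); v=(-2,-1)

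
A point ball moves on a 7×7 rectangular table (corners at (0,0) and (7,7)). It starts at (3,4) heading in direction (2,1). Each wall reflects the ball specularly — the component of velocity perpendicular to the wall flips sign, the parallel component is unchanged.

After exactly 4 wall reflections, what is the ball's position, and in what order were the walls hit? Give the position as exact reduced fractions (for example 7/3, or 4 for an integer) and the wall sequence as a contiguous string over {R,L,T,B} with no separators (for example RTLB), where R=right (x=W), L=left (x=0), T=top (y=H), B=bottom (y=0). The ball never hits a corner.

1. t=2 → R at (7,6); v=(-2,1)
2. t=1 → T at (5,7); v=(-2,-1)
3. t=5/2 → L at (0,9/2); v=(2,-1)
4. t=7/2 → R at (7,1); v=(-2,-1)

Final position: (7,1)
Wall sequence: RTLR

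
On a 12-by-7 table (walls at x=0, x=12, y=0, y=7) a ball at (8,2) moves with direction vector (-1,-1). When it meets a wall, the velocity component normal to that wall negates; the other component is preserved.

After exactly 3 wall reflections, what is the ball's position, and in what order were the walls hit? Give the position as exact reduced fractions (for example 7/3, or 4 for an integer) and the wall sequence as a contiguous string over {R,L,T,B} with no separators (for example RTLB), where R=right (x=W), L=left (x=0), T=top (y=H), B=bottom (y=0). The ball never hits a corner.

Final position: (1,7)
Wall sequence: BLT

1. t=2 → B at (6,0); v=(-1,1)
2. t=6 → L at (0,6); v=(1,1)
3. t=1 → T at (1,7); v=(1,-1)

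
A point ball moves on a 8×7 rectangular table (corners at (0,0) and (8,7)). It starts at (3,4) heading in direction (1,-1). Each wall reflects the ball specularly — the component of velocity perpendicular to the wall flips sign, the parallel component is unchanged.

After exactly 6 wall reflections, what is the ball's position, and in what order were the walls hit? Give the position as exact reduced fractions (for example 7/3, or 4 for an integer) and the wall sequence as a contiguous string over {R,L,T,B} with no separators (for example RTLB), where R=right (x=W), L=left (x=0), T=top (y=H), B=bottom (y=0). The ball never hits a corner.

1. t=4 → B at (7,0); v=(1,1)
2. t=1 → R at (8,1); v=(-1,1)
3. t=6 → T at (2,7); v=(-1,-1)
4. t=2 → L at (0,5); v=(1,-1)
5. t=5 → B at (5,0); v=(1,1)
6. t=3 → R at (8,3); v=(-1,1)

Final position: (8,3)
Wall sequence: BRTLBR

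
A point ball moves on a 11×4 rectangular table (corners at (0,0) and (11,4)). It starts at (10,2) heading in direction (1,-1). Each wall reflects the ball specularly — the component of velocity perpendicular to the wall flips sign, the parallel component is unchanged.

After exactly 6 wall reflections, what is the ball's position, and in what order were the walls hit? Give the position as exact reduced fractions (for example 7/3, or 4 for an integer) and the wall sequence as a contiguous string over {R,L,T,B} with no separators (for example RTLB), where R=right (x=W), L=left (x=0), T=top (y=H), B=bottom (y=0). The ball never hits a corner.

1. t=1 → R at (11,1); v=(-1,-1)
2. t=1 → B at (10,0); v=(-1,1)
3. t=4 → T at (6,4); v=(-1,-1)
4. t=4 → B at (2,0); v=(-1,1)
5. t=2 → L at (0,2); v=(1,1)
6. t=2 → T at (2,4); v=(1,-1)

Final position: (2,4)
Wall sequence: RBTBLT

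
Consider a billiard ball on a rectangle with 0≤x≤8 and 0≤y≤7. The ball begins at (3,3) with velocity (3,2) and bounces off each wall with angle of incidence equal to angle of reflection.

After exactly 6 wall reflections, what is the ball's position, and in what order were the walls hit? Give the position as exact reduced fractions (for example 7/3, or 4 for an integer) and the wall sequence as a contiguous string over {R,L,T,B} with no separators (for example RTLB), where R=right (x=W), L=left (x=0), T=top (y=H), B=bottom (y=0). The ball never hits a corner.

Final position: (2,7)
Wall sequence: RTLBRT

1. t=5/3 → R at (8,19/3); v=(-3,2)
2. t=1/3 → T at (7,7); v=(-3,-2)
3. t=7/3 → L at (0,7/3); v=(3,-2)
4. t=7/6 → B at (7/2,0); v=(3,2)
5. t=3/2 → R at (8,3); v=(-3,2)
6. t=2 → T at (2,7); v=(-3,-2)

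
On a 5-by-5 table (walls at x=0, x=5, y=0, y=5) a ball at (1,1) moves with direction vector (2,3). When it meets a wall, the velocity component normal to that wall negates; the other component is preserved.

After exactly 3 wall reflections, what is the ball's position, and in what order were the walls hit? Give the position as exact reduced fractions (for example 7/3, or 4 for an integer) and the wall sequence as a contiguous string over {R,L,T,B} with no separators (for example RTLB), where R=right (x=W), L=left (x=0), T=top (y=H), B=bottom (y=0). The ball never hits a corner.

1. t=4/3 → T at (11/3,5); v=(2,-3)
2. t=2/3 → R at (5,3); v=(-2,-3)
3. t=1 → B at (3,0); v=(-2,3)

Final position: (3,0)
Wall sequence: TRB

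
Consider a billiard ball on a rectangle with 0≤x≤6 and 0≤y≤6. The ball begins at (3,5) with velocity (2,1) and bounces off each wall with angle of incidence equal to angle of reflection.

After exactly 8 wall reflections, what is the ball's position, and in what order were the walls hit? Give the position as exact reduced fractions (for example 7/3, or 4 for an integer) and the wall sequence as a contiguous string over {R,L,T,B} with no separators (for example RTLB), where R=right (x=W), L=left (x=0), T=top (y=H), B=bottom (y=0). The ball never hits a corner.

Final position: (6,11/2)
Wall sequence: TRLBRLTR

1. t=1 → T at (5,6); v=(2,-1)
2. t=1/2 → R at (6,11/2); v=(-2,-1)
3. t=3 → L at (0,5/2); v=(2,-1)
4. t=5/2 → B at (5,0); v=(2,1)
5. t=1/2 → R at (6,1/2); v=(-2,1)
6. t=3 → L at (0,7/2); v=(2,1)
7. t=5/2 → T at (5,6); v=(2,-1)
8. t=1/2 → R at (6,11/2); v=(-2,-1)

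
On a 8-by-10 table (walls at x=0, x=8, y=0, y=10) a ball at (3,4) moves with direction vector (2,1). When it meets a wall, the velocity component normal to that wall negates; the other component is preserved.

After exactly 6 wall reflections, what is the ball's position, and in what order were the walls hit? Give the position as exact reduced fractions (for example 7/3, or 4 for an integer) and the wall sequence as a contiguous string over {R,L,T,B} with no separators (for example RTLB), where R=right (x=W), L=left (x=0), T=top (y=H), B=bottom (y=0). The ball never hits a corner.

Final position: (3,0)
Wall sequence: RTLRLB

1. t=5/2 → R at (8,13/2); v=(-2,1)
2. t=7/2 → T at (1,10); v=(-2,-1)
3. t=1/2 → L at (0,19/2); v=(2,-1)
4. t=4 → R at (8,11/2); v=(-2,-1)
5. t=4 → L at (0,3/2); v=(2,-1)
6. t=3/2 → B at (3,0); v=(2,1)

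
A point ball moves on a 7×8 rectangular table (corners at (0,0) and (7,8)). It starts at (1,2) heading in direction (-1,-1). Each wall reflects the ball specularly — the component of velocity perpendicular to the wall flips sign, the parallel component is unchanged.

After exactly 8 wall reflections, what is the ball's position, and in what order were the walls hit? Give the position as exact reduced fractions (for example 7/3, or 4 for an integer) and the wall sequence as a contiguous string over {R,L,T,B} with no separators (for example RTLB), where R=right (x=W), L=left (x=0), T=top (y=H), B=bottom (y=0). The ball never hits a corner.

1. t=1 → L at (0,1); v=(1,-1)
2. t=1 → B at (1,0); v=(1,1)
3. t=6 → R at (7,6); v=(-1,1)
4. t=2 → T at (5,8); v=(-1,-1)
5. t=5 → L at (0,3); v=(1,-1)
6. t=3 → B at (3,0); v=(1,1)
7. t=4 → R at (7,4); v=(-1,1)
8. t=4 → T at (3,8); v=(-1,-1)

Final position: (3,8)
Wall sequence: LBRTLBRT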